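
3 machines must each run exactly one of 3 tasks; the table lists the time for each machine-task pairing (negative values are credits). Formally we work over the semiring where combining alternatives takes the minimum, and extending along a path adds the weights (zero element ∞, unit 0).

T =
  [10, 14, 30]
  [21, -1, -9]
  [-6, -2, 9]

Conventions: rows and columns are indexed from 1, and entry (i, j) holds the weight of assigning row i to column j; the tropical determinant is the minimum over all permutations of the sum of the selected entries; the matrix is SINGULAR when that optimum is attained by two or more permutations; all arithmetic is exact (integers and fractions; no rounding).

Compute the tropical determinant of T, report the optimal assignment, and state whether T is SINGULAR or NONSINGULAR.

σ = (1, 2, 3): 10 + (-1) + 9 = 18
σ = (1, 3, 2): 10 + (-9) + (-2) = -1
σ = (2, 1, 3): 14 + 21 + 9 = 44
σ = (2, 3, 1): 14 + (-9) + (-6) = -1
σ = (3, 1, 2): 30 + 21 + (-2) = 49
σ = (3, 2, 1): 30 + (-1) + (-6) = 23
Optimal value attained by: σ = (1, 3, 2).
Answer: det⊕(T) = -1; verdict: SINGULAR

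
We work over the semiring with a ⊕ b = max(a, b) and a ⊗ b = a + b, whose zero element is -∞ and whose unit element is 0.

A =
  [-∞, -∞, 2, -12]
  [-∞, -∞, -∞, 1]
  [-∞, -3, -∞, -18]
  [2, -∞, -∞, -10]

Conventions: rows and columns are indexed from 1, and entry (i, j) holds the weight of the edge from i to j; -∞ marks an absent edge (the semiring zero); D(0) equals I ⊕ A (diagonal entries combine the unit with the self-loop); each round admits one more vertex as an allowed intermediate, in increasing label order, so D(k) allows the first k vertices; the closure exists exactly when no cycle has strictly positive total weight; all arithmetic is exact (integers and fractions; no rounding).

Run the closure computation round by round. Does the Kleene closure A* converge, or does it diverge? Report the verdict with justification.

D(0):
  [0, -∞, 2, -12]
  [-∞, 0, -∞, 1]
  [-∞, -3, 0, -18]
  [2, -∞, -∞, 0]
D(1):
  [0, -∞, 2, -12]
  [-∞, 0, -∞, 1]
  [-∞, -3, 0, -18]
  [2, -∞, 4, 0]
D(2):
  [0, -∞, 2, -12]
  [-∞, 0, -∞, 1]
  [-∞, -3, 0, -2]
  [2, -∞, 4, 0]
Detection: at round 3, diagonal entry (4, 4) turns strictly positive.
Key observation: the cycle 4->1->3->2->4 has total weight 2 + 2 + (-3) + 1, which is strictly positive.
Answer: DIVERGES — positive cycle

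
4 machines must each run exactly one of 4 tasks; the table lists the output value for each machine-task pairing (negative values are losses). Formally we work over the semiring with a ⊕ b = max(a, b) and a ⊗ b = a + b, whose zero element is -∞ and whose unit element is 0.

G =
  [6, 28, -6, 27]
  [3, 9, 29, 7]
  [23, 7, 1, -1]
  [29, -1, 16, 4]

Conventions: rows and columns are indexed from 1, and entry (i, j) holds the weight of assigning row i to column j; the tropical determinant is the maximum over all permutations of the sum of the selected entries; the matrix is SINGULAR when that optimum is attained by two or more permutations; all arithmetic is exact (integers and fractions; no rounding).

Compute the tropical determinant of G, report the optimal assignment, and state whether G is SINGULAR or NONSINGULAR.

σ = (1, 2, 3, 4): 6 + 9 + 1 + 4 = 20
σ = (1, 2, 4, 3): 6 + 9 + (-1) + 16 = 30
σ = (1, 3, 2, 4): 6 + 29 + 7 + 4 = 46
σ = (1, 3, 4, 2): 6 + 29 + (-1) + (-1) = 33
σ = (1, 4, 2, 3): 6 + 7 + 7 + 16 = 36
σ = (1, 4, 3, 2): 6 + 7 + 1 + (-1) = 13
σ = (2, 1, 3, 4): 28 + 3 + 1 + 4 = 36
σ = (2, 1, 4, 3): 28 + 3 + (-1) + 16 = 46
σ = (2, 3, 1, 4): 28 + 29 + 23 + 4 = 84
σ = (2, 3, 4, 1): 28 + 29 + (-1) + 29 = 85
σ = (2, 4, 1, 3): 28 + 7 + 23 + 16 = 74
σ = (2, 4, 3, 1): 28 + 7 + 1 + 29 = 65
σ = (3, 1, 2, 4): (-6) + 3 + 7 + 4 = 8
σ = (3, 1, 4, 2): (-6) + 3 + (-1) + (-1) = -5
σ = (3, 2, 1, 4): (-6) + 9 + 23 + 4 = 30
σ = (3, 2, 4, 1): (-6) + 9 + (-1) + 29 = 31
σ = (3, 4, 1, 2): (-6) + 7 + 23 + (-1) = 23
σ = (3, 4, 2, 1): (-6) + 7 + 7 + 29 = 37
σ = (4, 1, 2, 3): 27 + 3 + 7 + 16 = 53
σ = (4, 1, 3, 2): 27 + 3 + 1 + (-1) = 30
σ = (4, 2, 1, 3): 27 + 9 + 23 + 16 = 75
σ = (4, 2, 3, 1): 27 + 9 + 1 + 29 = 66
σ = (4, 3, 1, 2): 27 + 29 + 23 + (-1) = 78
σ = (4, 3, 2, 1): 27 + 29 + 7 + 29 = 92
Optimal value attained by: σ = (4, 3, 2, 1).
Answer: det⊕(G) = 92; verdict: NONSINGULAR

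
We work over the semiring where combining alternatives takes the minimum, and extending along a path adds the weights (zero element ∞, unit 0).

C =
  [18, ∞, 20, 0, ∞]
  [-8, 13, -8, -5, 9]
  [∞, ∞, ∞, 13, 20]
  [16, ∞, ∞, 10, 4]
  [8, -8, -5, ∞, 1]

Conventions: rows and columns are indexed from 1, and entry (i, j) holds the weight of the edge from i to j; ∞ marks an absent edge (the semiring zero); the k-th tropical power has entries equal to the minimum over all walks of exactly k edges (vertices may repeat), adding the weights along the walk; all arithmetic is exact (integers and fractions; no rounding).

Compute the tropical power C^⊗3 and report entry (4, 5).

C^⊗2:
  [16, ∞, 38, 10, 4]
  [5, 1, 4, -8, -1]
  [28, 12, 15, 23, 17]
  [12, -4, -1, 16, 5]
  [-16, -7, -16, -13, 1]
C^⊗3:
  [12, -4, -1, 16, 5]
  [-7, -9, -7, -4, -4]
  [4, 9, 4, 7, 18]
  [-12, -3, -12, -9, 5]
  [-15, -7, -15, -16, -9]
Key observation: the optimum is the walk 4->5->2->5, with weight 4 + (-8) + 9 = 5.
Optimal value attained by: walk 4->5->2->5.
Answer: (C^⊗3)[4][5] = 5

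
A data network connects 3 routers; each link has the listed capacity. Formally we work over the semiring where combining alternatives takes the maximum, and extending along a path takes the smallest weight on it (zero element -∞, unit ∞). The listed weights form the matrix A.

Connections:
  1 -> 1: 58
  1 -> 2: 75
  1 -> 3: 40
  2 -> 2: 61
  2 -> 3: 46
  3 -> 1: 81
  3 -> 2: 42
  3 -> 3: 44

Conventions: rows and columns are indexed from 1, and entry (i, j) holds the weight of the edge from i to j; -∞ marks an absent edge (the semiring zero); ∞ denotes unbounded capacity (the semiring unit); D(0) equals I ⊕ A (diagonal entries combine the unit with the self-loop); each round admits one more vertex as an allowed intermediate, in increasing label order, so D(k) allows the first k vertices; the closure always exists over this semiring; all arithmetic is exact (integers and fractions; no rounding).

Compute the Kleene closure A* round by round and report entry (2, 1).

D(0):
  [∞, 75, 40]
  [-∞, ∞, 46]
  [81, 42, ∞]
D(1):
  [∞, 75, 40]
  [-∞, ∞, 46]
  [81, 75, ∞]
D(2):
  [∞, 75, 46]
  [-∞, ∞, 46]
  [81, 75, ∞]
D(3):
  [∞, 75, 46]
  [46, ∞, 46]
  [81, 75, ∞]
Answer: A*[2][1] = 46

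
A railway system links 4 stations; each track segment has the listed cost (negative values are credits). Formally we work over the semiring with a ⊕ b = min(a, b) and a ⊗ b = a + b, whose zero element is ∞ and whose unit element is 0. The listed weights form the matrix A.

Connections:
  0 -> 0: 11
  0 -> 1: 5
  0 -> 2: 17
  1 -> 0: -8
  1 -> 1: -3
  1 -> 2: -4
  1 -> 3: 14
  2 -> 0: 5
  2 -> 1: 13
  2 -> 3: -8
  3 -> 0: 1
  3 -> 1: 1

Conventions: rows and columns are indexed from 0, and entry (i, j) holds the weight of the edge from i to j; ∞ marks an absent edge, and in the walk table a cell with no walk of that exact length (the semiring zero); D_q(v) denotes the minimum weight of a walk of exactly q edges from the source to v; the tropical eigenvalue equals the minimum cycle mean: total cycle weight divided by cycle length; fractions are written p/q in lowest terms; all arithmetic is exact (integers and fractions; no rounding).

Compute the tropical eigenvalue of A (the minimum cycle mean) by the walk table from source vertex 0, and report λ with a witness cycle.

q=0: [0, ∞, ∞, ∞]
q=1: [11, 5, 17, ∞]
q=2: [-3, 2, 1, 9]
q=3: [-6, -1, -2, -7]
q=4: [-9, -6, -5, -10]
Optimal cycle mean attained by: cycle 1->2->3->1, total (-4) + (-8) + 1, length 3.
Answer: λ = -11/3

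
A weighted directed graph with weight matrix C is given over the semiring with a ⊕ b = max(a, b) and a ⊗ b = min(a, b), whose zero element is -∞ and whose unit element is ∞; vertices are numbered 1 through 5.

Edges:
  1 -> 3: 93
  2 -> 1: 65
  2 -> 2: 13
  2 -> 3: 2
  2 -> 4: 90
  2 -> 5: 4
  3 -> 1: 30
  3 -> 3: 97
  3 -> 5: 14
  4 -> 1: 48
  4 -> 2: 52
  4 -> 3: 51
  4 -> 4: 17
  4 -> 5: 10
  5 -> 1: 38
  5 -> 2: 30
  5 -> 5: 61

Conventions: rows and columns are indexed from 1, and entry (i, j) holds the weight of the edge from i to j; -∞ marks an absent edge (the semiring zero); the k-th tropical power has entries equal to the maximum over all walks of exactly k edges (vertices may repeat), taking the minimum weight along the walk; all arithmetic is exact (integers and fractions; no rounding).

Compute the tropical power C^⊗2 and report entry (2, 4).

C^⊗2:
  [30, -∞, 93, -∞, 14]
  [48, 52, 65, 17, 10]
  [30, 14, 97, -∞, 14]
  [52, 17, 51, 52, 14]
  [38, 30, 38, 30, 61]
Key observation: the optimum is the walk 2->4->4, with weight 90 min 17 = 17.
Optimal value attained by: walk 2->4->4.
Answer: (C^⊗2)[2][4] = 17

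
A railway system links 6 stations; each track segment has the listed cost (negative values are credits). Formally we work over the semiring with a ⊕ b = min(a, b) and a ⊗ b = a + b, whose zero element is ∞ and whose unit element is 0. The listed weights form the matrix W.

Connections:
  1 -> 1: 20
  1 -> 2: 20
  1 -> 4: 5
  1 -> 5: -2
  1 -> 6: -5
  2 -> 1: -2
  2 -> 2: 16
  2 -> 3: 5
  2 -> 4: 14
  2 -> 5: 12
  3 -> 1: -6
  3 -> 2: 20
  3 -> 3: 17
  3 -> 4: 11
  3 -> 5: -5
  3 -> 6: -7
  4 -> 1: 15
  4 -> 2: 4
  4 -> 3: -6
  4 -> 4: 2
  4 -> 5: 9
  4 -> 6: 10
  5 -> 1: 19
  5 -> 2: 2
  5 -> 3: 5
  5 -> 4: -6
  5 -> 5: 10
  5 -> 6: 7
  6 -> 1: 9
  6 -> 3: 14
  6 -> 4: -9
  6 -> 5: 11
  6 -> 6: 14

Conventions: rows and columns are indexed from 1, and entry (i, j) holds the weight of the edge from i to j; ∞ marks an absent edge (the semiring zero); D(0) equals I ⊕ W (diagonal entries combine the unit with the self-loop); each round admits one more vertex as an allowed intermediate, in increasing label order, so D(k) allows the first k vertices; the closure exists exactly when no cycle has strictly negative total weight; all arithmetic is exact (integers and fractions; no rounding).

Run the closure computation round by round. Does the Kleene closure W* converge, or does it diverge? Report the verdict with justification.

D(0):
  [0, 20, ∞, 5, -2, -5]
  [-2, 0, 5, 14, 12, ∞]
  [-6, 20, 0, 11, -5, -7]
  [15, 4, -6, 0, 9, 10]
  [19, 2, 5, -6, 0, 7]
  [9, ∞, 14, -9, 11, 0]
D(1):
  [0, 20, ∞, 5, -2, -5]
  [-2, 0, 5, 3, -4, -7]
  [-6, 14, 0, -1, -8, -11]
  [15, 4, -6, 0, 9, 10]
  [19, 2, 5, -6, 0, 7]
  [9, 29, 14, -9, 7, 0]
Detection: at round 2, diagonal entry (5, 5) turns strictly negative.
Key observation: the cycle 5->2->1->5 has total weight 2 + (-2) + (-2), which is strictly negative.
Answer: DIVERGES — negative cycle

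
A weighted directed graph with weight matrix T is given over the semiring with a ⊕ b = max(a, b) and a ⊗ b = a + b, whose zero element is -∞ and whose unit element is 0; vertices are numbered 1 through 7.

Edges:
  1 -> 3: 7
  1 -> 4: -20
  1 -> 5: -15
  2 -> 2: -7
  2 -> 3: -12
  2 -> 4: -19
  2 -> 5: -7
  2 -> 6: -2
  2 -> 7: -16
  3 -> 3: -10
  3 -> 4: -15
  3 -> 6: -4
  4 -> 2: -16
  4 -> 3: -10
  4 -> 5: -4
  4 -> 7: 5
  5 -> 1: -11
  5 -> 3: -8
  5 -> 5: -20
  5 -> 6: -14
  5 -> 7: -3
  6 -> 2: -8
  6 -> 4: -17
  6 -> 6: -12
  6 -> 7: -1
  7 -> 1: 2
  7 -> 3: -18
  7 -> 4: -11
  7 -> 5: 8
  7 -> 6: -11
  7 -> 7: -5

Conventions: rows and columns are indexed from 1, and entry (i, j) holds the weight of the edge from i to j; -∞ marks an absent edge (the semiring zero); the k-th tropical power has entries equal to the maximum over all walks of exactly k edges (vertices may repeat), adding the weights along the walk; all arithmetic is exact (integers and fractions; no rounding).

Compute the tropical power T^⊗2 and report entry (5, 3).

T^⊗2:
  [-26, -36, -3, -8, -24, 3, -15]
  [-14, -10, -15, -19, -8, -9, -3]
  [-∞, -12, -20, -21, -19, -14, -5]
  [7, -23, -12, -6, 13, -6, 0]
  [-1, -22, -4, -14, 5, -12, -8]
  [1, -15, -19, -12, 7, -10, -6]
  [-3, -19, 9, -16, 3, -6, 5]
Key observation: the optimum is the walk 5->1->3, with weight (-11) + 7 = -4.
Optimal value attained by: walk 5->1->3.
Answer: (T^⊗2)[5][3] = -4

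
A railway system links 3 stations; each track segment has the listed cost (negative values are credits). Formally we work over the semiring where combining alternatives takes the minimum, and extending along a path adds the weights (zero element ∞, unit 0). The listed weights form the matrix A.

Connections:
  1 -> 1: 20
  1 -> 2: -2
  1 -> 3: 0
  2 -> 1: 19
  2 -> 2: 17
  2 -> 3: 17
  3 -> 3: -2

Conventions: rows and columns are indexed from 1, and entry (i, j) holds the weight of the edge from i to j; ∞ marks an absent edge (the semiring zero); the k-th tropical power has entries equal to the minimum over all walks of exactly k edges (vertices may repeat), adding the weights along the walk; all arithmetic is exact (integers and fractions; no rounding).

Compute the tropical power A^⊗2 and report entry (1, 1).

A^⊗2:
  [17, 15, -2]
  [36, 17, 15]
  [∞, ∞, -4]
Key observation: the optimum is the walk 1->2->1, with weight (-2) + 19 = 17.
Optimal value attained by: walk 1->2->1.
Answer: (A^⊗2)[1][1] = 17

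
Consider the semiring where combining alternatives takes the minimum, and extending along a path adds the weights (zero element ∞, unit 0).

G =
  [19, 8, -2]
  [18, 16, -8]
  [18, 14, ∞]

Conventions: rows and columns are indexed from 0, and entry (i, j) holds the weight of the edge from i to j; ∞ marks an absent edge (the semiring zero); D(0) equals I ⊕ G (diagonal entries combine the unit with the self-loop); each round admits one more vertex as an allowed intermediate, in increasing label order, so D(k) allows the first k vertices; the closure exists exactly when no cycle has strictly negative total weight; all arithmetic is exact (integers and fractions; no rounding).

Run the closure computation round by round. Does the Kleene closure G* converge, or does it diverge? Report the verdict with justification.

D(0):
  [0, 8, -2]
  [18, 0, -8]
  [18, 14, 0]
D(1):
  [0, 8, -2]
  [18, 0, -8]
  [18, 14, 0]
D(2):
  [0, 8, -2]
  [18, 0, -8]
  [18, 14, 0]
D(3):
  [0, 8, -2]
  [10, 0, -8]
  [18, 14, 0]
Key observation: every diagonal entry stays at the unit through all rounds, so no improving cycle exists.
Answer: CONVERGES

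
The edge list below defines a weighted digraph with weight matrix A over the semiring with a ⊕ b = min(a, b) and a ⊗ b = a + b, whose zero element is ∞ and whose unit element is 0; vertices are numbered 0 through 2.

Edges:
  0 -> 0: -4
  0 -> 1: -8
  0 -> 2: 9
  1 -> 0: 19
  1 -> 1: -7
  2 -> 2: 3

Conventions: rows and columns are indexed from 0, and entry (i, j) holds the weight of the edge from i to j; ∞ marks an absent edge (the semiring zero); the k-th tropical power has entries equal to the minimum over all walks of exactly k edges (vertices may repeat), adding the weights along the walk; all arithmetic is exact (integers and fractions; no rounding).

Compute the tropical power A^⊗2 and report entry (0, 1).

A^⊗2:
  [-8, -15, 5]
  [12, -14, 28]
  [∞, ∞, 6]
Key observation: the optimum is the walk 0->1->1, with weight (-8) + (-7) = -15.
Optimal value attained by: walk 0->1->1.
Answer: (A^⊗2)[0][1] = -15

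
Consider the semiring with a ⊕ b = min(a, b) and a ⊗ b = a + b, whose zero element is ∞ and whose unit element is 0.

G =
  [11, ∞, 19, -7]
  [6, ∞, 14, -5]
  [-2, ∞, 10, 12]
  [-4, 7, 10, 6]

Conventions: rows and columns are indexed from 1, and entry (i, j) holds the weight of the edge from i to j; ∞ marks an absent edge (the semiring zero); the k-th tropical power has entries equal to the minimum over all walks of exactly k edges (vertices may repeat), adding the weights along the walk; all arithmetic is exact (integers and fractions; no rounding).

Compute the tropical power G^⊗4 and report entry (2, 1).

G^⊗2:
  [-11, 0, 3, -1]
  [-9, 2, 5, -1]
  [8, 19, 17, -9]
  [2, 13, 15, -11]
G^⊗3:
  [-5, 6, 8, -18]
  [-5, 6, 9, -16]
  [-13, -2, 1, -3]
  [-15, -4, -1, -5]
G^⊗4:
  [-22, -11, -8, -12]
  [-20, -9, -6, -12]
  [-7, 4, 6, -20]
  [-9, 2, 4, -22]
Key observation: the optimum is the walk 2->4->1->4->1, with weight (-5) + (-4) + (-7) + (-4) = -20.
Optimal value attained by: walk 2->4->1->4->1.
Answer: (G^⊗4)[2][1] = -20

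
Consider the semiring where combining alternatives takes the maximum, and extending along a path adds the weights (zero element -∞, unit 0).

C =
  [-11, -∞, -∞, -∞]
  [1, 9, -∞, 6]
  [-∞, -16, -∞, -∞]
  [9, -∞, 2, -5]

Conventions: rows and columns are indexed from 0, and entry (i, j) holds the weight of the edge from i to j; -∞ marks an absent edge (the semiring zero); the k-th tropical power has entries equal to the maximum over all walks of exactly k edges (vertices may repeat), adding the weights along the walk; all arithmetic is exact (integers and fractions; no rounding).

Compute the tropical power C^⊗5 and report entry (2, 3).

C^⊗2:
  [-22, -∞, -∞, -∞]
  [15, 18, 8, 15]
  [-15, -7, -∞, -10]
  [4, -14, -3, -10]
C^⊗3:
  [-33, -∞, -∞, -∞]
  [24, 27, 17, 24]
  [-1, 2, -8, -1]
  [-1, -5, -8, -8]
C^⊗4:
  [-44, -∞, -∞, -∞]
  [33, 36, 26, 33]
  [8, 11, 1, 8]
  [1, 4, -6, 1]
C^⊗5:
  [-55, -∞, -∞, -∞]
  [42, 45, 35, 42]
  [17, 20, 10, 17]
  [10, 13, 3, 10]
Key observation: the optimum is the walk 2->1->1->1->1->3, with weight (-16) + 9 + 9 + 9 + 6 = 17.
Optimal value attained by: walk 2->1->1->1->1->3.
Answer: (C^⊗5)[2][3] = 17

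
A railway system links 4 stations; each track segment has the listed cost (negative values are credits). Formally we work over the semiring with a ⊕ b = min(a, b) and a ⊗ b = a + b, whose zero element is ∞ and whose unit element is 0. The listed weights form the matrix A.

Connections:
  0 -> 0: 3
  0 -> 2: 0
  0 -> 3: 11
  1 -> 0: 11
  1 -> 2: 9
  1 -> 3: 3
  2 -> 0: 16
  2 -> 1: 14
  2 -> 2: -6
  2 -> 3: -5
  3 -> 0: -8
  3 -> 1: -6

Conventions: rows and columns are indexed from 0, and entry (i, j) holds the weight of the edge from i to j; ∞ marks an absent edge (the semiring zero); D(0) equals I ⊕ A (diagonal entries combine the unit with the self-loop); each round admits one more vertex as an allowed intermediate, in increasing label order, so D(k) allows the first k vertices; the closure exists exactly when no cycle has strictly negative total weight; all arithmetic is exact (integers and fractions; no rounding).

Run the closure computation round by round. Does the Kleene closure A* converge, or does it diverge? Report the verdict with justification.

Detection: at round 0, diagonal entry (2, 2) turns strictly negative.
Key observation: the cycle 2->2 has total weight (-6), which is strictly negative.
Answer: DIVERGES — negative cycle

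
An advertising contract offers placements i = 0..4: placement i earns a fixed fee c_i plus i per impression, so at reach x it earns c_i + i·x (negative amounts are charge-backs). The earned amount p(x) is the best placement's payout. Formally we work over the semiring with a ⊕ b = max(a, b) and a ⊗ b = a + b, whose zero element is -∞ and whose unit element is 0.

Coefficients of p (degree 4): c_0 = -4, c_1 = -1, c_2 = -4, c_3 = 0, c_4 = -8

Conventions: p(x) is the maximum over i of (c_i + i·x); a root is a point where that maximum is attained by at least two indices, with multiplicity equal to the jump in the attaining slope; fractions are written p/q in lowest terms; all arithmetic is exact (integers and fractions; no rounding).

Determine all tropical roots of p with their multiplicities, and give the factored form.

hull edge (i=0, c=-4) to (i=1, c=-1): slope 3, span 1
hull edge (i=1, c=-1) to (i=3, c=0): slope 1/2, span 2
hull edge (i=3, c=0) to (i=4, c=-8): slope -8, span 1
Factored form: p(x) = -8 ⊗ (x ⊕ (-3)) ⊗ (x ⊕ (-1/2)) ⊗ (x ⊕ (-1/2)) ⊗ (x ⊕ 8)
Answer: roots = -3 (mult 1), -1/2 (mult 2), 8 (mult 1)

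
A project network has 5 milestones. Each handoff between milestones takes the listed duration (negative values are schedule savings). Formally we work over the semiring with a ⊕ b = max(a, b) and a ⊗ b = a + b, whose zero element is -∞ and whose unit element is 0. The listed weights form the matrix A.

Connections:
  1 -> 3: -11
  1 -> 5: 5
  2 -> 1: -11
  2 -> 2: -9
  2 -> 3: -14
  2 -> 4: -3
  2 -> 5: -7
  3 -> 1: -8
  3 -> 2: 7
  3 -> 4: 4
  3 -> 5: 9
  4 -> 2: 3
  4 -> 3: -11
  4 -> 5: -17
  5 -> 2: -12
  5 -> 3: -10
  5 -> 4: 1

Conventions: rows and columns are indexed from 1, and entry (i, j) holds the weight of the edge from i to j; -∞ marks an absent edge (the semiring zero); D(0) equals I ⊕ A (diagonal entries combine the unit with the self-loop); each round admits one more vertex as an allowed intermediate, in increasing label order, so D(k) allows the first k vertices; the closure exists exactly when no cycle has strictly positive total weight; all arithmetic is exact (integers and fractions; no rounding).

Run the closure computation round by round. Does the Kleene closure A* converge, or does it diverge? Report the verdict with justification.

D(0):
  [0, -∞, -11, -∞, 5]
  [-11, 0, -14, -3, -7]
  [-8, 7, 0, 4, 9]
  [-∞, 3, -11, 0, -17]
  [-∞, -12, -10, 1, 0]
D(1):
  [0, -∞, -11, -∞, 5]
  [-11, 0, -14, -3, -6]
  [-8, 7, 0, 4, 9]
  [-∞, 3, -11, 0, -17]
  [-∞, -12, -10, 1, 0]
D(2):
  [0, -∞, -11, -∞, 5]
  [-11, 0, -14, -3, -6]
  [-4, 7, 0, 4, 9]
  [-8, 3, -11, 0, -3]
  [-23, -12, -10, 1, 0]
D(3):
  [0, -4, -11, -7, 5]
  [-11, 0, -14, -3, -5]
  [-4, 7, 0, 4, 9]
  [-8, 3, -11, 0, -2]
  [-14, -3, -10, 1, 0]
D(4):
  [0, -4, -11, -7, 5]
  [-11, 0, -14, -3, -5]
  [-4, 7, 0, 4, 9]
  [-8, 3, -11, 0, -2]
  [-7, 4, -10, 1, 0]
D(5):
  [0, 9, -5, 6, 5]
  [-11, 0, -14, -3, -5]
  [2, 13, 0, 10, 9]
  [-8, 3, -11, 0, -2]
  [-7, 4, -10, 1, 0]
Key observation: every diagonal entry stays at the unit through all rounds, so no improving cycle exists.
Answer: CONVERGES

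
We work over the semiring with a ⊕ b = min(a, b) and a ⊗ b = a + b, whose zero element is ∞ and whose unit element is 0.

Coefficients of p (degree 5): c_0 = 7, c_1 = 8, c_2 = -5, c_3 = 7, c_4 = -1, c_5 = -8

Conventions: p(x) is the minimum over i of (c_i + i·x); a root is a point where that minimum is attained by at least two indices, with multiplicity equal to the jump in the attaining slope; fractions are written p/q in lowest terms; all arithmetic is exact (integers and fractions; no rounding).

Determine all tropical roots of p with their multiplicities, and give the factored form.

hull edge (i=0, c=7) to (i=2, c=-5): slope -6, span 2
hull edge (i=2, c=-5) to (i=5, c=-8): slope -1, span 3
Factored form: p(x) = -8 ⊗ (x ⊕ 1) ⊗ (x ⊕ 1) ⊗ (x ⊕ 1) ⊗ (x ⊕ 6) ⊗ (x ⊕ 6)
Answer: roots = 1 (mult 3), 6 (mult 2)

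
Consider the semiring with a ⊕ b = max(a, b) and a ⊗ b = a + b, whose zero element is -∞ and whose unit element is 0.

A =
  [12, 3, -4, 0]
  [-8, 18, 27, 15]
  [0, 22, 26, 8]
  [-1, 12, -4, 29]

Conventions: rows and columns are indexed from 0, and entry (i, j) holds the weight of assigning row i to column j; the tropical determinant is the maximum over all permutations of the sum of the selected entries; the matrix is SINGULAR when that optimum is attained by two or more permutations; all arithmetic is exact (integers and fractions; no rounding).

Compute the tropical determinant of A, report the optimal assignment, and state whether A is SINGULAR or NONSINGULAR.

σ = (0, 1, 2, 3): 12 + 18 + 26 + 29 = 85
σ = (0, 1, 3, 2): 12 + 18 + 8 + (-4) = 34
σ = (0, 2, 1, 3): 12 + 27 + 22 + 29 = 90
σ = (0, 2, 3, 1): 12 + 27 + 8 + 12 = 59
σ = (0, 3, 1, 2): 12 + 15 + 22 + (-4) = 45
σ = (0, 3, 2, 1): 12 + 15 + 26 + 12 = 65
σ = (1, 0, 2, 3): 3 + (-8) + 26 + 29 = 50
σ = (1, 0, 3, 2): 3 + (-8) + 8 + (-4) = -1
σ = (1, 2, 0, 3): 3 + 27 + 0 + 29 = 59
σ = (1, 2, 3, 0): 3 + 27 + 8 + (-1) = 37
σ = (1, 3, 0, 2): 3 + 15 + 0 + (-4) = 14
σ = (1, 3, 2, 0): 3 + 15 + 26 + (-1) = 43
σ = (2, 0, 1, 3): (-4) + (-8) + 22 + 29 = 39
σ = (2, 0, 3, 1): (-4) + (-8) + 8 + 12 = 8
σ = (2, 1, 0, 3): (-4) + 18 + 0 + 29 = 43
σ = (2, 1, 3, 0): (-4) + 18 + 8 + (-1) = 21
σ = (2, 3, 0, 1): (-4) + 15 + 0 + 12 = 23
σ = (2, 3, 1, 0): (-4) + 15 + 22 + (-1) = 32
σ = (3, 0, 1, 2): 0 + (-8) + 22 + (-4) = 10
σ = (3, 0, 2, 1): 0 + (-8) + 26 + 12 = 30
σ = (3, 1, 0, 2): 0 + 18 + 0 + (-4) = 14
σ = (3, 1, 2, 0): 0 + 18 + 26 + (-1) = 43
σ = (3, 2, 0, 1): 0 + 27 + 0 + 12 = 39
σ = (3, 2, 1, 0): 0 + 27 + 22 + (-1) = 48
Optimal value attained by: σ = (0, 2, 1, 3).
Answer: det⊕(A) = 90; verdict: NONSINGULAR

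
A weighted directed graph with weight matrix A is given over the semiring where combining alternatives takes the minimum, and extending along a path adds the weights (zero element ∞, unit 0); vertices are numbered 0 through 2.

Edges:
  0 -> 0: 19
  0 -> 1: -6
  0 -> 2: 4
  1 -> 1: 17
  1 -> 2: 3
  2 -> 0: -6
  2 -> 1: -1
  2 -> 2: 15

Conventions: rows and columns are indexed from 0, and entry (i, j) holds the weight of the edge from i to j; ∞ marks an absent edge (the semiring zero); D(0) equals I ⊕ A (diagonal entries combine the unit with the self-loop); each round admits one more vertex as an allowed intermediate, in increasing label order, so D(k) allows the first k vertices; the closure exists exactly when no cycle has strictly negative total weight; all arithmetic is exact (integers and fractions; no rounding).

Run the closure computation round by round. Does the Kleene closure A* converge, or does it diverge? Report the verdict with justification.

D(0):
  [0, -6, 4]
  [∞, 0, 3]
  [-6, -1, 0]
Detection: at round 1, diagonal entry (2, 2) turns strictly negative.
Key observation: the cycle 2->0->2 has total weight (-6) + 4, which is strictly negative.
Answer: DIVERGES — negative cycle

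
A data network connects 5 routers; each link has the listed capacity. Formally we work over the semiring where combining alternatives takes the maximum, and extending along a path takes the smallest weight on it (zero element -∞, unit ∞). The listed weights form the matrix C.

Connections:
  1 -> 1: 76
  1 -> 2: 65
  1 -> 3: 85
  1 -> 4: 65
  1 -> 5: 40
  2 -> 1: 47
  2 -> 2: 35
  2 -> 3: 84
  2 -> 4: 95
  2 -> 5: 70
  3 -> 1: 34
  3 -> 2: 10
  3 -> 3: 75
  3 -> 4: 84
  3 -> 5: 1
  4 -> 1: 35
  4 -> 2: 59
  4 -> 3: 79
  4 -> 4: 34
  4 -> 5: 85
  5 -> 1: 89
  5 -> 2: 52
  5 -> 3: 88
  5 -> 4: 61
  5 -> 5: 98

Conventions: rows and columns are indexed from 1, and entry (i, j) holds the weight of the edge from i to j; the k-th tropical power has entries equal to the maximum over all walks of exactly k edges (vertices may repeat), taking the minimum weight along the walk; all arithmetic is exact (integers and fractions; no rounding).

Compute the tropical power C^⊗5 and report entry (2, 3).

C^⊗2:
  [76, 65, 76, 84, 65]
  [70, 59, 79, 84, 85]
  [35, 59, 79, 75, 84]
  [85, 52, 85, 79, 85]
  [89, 65, 88, 84, 98]
C^⊗3:
  [76, 65, 79, 76, 84]
  [85, 65, 85, 79, 85]
  [84, 59, 84, 79, 84]
  [85, 65, 85, 84, 85]
  [89, 65, 88, 84, 98]
C^⊗4:
  [84, 65, 84, 79, 84]
  [85, 65, 85, 84, 85]
  [84, 65, 84, 84, 84]
  [85, 65, 85, 84, 85]
  [89, 65, 88, 84, 98]
C^⊗5:
  [84, 65, 84, 84, 84]
  [85, 65, 85, 84, 85]
  [84, 65, 84, 84, 84]
  [85, 65, 85, 84, 85]
  [89, 65, 88, 84, 98]
Key observation: the optimum is the walk 2->4->5->5->5->3, with weight 95 min 85 min 98 min 98 min 88 = 85.
Optimal value attained by: walk 2->4->5->5->5->3.
Answer: (C^⊗5)[2][3] = 85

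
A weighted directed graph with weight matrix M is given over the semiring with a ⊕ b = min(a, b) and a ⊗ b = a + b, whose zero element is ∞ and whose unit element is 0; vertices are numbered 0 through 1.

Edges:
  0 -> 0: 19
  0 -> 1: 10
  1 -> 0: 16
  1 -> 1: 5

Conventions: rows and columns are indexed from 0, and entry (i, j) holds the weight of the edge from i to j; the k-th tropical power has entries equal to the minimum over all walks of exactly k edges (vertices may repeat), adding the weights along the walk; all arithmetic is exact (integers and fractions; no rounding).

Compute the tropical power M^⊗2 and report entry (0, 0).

M^⊗2:
  [26, 15]
  [21, 10]
Key observation: the optimum is the walk 0->1->0, with weight 10 + 16 = 26.
Optimal value attained by: walk 0->1->0.
Answer: (M^⊗2)[0][0] = 26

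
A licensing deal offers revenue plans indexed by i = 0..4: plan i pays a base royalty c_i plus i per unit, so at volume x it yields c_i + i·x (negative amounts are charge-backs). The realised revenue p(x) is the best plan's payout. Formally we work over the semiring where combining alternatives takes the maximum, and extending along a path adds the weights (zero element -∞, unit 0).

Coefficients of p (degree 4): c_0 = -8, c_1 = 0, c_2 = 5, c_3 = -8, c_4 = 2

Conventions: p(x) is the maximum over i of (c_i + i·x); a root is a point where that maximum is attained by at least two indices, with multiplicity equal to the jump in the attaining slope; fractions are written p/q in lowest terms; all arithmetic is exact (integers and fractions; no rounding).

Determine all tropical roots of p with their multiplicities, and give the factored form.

hull edge (i=0, c=-8) to (i=1, c=0): slope 8, span 1
hull edge (i=1, c=0) to (i=2, c=5): slope 5, span 1
hull edge (i=2, c=5) to (i=4, c=2): slope -3/2, span 2
Factored form: p(x) = 2 ⊗ (x ⊕ (-8)) ⊗ (x ⊕ (-5)) ⊗ (x ⊕ 3/2) ⊗ (x ⊕ 3/2)
Answer: roots = -8 (mult 1), -5 (mult 1), 3/2 (mult 2)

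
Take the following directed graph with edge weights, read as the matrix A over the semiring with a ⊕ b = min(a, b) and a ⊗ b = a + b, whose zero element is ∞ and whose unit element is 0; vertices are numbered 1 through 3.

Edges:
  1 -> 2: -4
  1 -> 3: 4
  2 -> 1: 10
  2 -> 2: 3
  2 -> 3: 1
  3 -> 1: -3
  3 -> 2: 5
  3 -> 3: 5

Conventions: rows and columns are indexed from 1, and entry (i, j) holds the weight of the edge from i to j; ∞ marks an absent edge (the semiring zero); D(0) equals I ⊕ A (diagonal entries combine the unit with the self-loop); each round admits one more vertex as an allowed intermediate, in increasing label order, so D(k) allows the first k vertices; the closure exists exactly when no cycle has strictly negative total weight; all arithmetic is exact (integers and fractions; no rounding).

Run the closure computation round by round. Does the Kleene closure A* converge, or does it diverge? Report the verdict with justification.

D(0):
  [0, -4, 4]
  [10, 0, 1]
  [-3, 5, 0]
D(1):
  [0, -4, 4]
  [10, 0, 1]
  [-3, -7, 0]
Detection: at round 2, diagonal entry (3, 3) turns strictly negative.
Key observation: the cycle 3->1->2->3 has total weight (-3) + (-4) + 1, which is strictly negative.
Answer: DIVERGES — negative cycle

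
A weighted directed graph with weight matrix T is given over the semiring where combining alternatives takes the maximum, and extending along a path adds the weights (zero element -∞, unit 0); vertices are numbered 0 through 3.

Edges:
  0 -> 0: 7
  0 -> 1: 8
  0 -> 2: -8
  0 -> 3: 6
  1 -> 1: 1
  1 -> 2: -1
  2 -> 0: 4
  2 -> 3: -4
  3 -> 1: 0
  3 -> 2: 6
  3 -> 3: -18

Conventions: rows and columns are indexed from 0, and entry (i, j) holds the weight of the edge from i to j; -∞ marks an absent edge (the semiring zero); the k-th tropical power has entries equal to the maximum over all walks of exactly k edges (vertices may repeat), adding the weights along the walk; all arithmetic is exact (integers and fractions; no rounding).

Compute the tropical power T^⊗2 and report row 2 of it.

T^⊗2:
  [14, 15, 12, 13]
  [3, 2, 0, -5]
  [11, 12, 2, 10]
  [10, 1, -1, 2]
Answer: row 2 of T^⊗2 = [11, 12, 2, 10]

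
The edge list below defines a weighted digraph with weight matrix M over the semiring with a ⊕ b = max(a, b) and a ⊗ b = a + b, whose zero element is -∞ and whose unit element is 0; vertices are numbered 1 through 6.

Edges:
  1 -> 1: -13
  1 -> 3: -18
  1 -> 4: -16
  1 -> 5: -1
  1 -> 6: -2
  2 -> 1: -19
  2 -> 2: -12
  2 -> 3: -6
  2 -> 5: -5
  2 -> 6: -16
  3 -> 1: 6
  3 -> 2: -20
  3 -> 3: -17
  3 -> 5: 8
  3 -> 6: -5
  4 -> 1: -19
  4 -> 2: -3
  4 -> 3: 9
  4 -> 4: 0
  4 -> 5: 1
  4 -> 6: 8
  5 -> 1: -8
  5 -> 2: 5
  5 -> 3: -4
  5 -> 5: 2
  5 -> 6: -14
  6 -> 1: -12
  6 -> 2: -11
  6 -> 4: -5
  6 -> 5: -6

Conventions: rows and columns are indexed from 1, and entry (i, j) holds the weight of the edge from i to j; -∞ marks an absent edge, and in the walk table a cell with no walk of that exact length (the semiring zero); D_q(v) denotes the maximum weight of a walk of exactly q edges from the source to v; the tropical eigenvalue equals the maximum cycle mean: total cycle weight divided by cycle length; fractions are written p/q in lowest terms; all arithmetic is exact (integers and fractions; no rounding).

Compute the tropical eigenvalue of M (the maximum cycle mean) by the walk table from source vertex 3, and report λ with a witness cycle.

q=0: [-∞, -∞, 0, -∞, -∞, -∞]
q=1: [6, -20, -17, -∞, 8, -5]
q=2: [0, 13, 4, -10, 10, 4]
q=3: [10, 15, 7, -1, 12, -1]
q=4: [13, 17, 9, -1, 15, 8]
q=5: [15, 20, 11, 3, 17, 11]
q=6: [17, 22, 14, 6, 19, 13]
Optimal cycle mean attained by: cycle 2->3->5->2, total (-6) + 8 + 5, length 3.
Answer: λ = 7/3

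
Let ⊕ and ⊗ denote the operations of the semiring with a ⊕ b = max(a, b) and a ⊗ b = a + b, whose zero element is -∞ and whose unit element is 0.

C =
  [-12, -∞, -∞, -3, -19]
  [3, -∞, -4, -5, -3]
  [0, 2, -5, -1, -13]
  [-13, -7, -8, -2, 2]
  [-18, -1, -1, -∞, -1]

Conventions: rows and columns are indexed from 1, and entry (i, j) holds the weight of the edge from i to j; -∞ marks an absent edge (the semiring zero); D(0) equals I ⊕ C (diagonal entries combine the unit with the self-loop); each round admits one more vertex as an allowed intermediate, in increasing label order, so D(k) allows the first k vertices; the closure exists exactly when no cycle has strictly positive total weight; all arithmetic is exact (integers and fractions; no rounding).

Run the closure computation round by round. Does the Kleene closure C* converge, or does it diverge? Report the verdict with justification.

D(0):
  [0, -∞, -∞, -3, -19]
  [3, 0, -4, -5, -3]
  [0, 2, 0, -1, -13]
  [-13, -7, -8, 0, 2]
  [-18, -1, -1, -∞, 0]
D(1):
  [0, -∞, -∞, -3, -19]
  [3, 0, -4, 0, -3]
  [0, 2, 0, -1, -13]
  [-13, -7, -8, 0, 2]
  [-18, -1, -1, -21, 0]
D(2):
  [0, -∞, -∞, -3, -19]
  [3, 0, -4, 0, -3]
  [5, 2, 0, 2, -1]
  [-4, -7, -8, 0, 2]
  [2, -1, -1, -1, 0]
D(3):
  [0, -∞, -∞, -3, -19]
  [3, 0, -4, 0, -3]
  [5, 2, 0, 2, -1]
  [-3, -6, -8, 0, 2]
  [4, 1, -1, 1, 0]
Detection: at round 4, diagonal entry (5, 5) turns strictly positive.
Key observation: the cycle 5->2->1->4->5 has total weight (-1) + 3 + (-3) + 2, which is strictly positive.
Answer: DIVERGES — positive cycle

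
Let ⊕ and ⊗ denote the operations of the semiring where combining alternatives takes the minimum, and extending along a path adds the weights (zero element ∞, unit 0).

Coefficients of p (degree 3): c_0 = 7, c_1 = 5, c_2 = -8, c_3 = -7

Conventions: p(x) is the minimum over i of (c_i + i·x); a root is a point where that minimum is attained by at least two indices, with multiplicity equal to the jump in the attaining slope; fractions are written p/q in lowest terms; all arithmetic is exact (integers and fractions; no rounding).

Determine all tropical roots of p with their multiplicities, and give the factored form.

hull edge (i=0, c=7) to (i=2, c=-8): slope -15/2, span 2
hull edge (i=2, c=-8) to (i=3, c=-7): slope 1, span 1
Factored form: p(x) = -7 ⊗ (x ⊕ (-1)) ⊗ (x ⊕ 15/2) ⊗ (x ⊕ 15/2)
Answer: roots = -1 (mult 1), 15/2 (mult 2)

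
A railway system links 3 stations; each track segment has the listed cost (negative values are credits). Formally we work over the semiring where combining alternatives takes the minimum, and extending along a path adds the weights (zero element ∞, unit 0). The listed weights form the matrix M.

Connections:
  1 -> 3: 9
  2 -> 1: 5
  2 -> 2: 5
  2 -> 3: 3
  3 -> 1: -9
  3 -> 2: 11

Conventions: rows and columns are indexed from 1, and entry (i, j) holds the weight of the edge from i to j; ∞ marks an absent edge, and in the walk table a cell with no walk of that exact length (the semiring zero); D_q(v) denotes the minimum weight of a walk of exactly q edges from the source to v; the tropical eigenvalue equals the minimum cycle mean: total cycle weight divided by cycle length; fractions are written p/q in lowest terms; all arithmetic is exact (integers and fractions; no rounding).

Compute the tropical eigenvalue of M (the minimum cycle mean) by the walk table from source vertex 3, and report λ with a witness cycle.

q=0: [∞, ∞, 0]
q=1: [-9, 11, ∞]
q=2: [16, 16, 0]
q=3: [-9, 11, 19]
Optimal cycle mean attained by: cycle 1->3->1, total 9 + (-9), length 2.
Answer: λ = 0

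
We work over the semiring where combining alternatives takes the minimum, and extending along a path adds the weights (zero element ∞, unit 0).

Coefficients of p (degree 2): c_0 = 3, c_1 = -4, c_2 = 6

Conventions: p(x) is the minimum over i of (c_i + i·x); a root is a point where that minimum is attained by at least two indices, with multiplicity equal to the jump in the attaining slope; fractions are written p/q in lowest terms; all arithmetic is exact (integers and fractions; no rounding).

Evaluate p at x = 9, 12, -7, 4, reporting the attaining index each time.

p(9) = min(3+0·9=3, -4+1·9=5, 6+2·9=24) = 3 (attained by i=0)
p(12) = min(3+0·12=3, -4+1·12=8, 6+2·12=30) = 3 (attained by i=0)
p(-7) = min(3+0·(-7)=3, -4+1·(-7)=-11, 6+2·(-7)=-8) = -11 (attained by i=1)
p(4) = min(3+0·4=3, -4+1·4=0, 6+2·4=14) = 0 (attained by i=1)
Answer: p(9) = 3; p(12) = 3; p(-7) = -11; p(4) = 0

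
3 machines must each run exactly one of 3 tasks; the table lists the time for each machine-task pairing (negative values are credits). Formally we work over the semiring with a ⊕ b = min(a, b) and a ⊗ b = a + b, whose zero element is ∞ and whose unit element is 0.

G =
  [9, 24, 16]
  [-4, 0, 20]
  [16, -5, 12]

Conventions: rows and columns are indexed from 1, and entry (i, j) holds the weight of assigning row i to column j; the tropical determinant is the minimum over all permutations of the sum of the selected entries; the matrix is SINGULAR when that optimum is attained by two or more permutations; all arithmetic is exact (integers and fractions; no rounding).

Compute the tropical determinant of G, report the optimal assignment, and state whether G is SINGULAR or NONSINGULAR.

σ = (1, 2, 3): 9 + 0 + 12 = 21
σ = (1, 3, 2): 9 + 20 + (-5) = 24
σ = (2, 1, 3): 24 + (-4) + 12 = 32
σ = (2, 3, 1): 24 + 20 + 16 = 60
σ = (3, 1, 2): 16 + (-4) + (-5) = 7
σ = (3, 2, 1): 16 + 0 + 16 = 32
Optimal value attained by: σ = (3, 1, 2).
Answer: det⊕(G) = 7; verdict: NONSINGULAR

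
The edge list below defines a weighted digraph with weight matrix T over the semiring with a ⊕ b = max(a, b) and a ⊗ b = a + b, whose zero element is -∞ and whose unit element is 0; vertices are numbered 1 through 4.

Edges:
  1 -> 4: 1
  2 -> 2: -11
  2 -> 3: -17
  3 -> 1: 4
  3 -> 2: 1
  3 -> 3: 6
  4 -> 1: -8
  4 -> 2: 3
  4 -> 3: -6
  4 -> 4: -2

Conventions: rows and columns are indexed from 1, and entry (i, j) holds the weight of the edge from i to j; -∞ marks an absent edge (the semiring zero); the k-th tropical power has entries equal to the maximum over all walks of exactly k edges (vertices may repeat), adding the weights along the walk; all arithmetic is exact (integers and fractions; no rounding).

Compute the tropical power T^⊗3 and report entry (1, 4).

T^⊗2:
  [-7, 4, -5, -1]
  [-13, -16, -11, -∞]
  [10, 7, 12, 5]
  [-2, 1, 0, -4]
T^⊗3:
  [-1, 2, 1, -3]
  [-7, -10, -5, -12]
  [16, 13, 18, 11]
  [4, 1, 6, -1]
Key observation: the optimum is the walk 1->4->4->4, with weight 1 + (-2) + (-2) = -3.
Optimal value attained by: walk 1->4->4->4.
Answer: (T^⊗3)[1][4] = -3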